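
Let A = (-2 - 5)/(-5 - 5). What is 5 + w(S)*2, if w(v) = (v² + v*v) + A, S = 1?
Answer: 52/5 ≈ 10.400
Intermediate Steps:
A = 7/10 (A = -7/(-10) = -7*(-⅒) = 7/10 ≈ 0.70000)
w(v) = 7/10 + 2*v² (w(v) = (v² + v*v) + 7/10 = (v² + v²) + 7/10 = 2*v² + 7/10 = 7/10 + 2*v²)
5 + w(S)*2 = 5 + (7/10 + 2*1²)*2 = 5 + (7/10 + 2*1)*2 = 5 + (7/10 + 2)*2 = 5 + (27/10)*2 = 5 + 27/5 = 52/5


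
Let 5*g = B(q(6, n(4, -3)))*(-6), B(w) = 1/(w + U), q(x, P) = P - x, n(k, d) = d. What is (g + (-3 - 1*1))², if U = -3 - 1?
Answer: 64516/4225 ≈ 15.270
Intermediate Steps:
U = -4
B(w) = 1/(-4 + w) (B(w) = 1/(w - 4) = 1/(-4 + w))
g = 6/65 (g = (-6/(-4 + (-3 - 1*6)))/5 = (-6/(-4 + (-3 - 6)))/5 = (-6/(-4 - 9))/5 = (-6/(-13))/5 = (-1/13*(-6))/5 = (⅕)*(6/13) = 6/65 ≈ 0.092308)
(g + (-3 - 1*1))² = (6/65 + (-3 - 1*1))² = (6/65 + (-3 - 1))² = (6/65 - 4)² = (-254/65)² = 64516/4225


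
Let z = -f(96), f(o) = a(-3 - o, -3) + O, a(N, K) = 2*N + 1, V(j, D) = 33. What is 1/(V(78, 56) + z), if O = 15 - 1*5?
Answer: 1/220 ≈ 0.0045455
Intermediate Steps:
a(N, K) = 1 + 2*N
O = 10 (O = 15 - 5 = 10)
f(o) = 5 - 2*o (f(o) = (1 + 2*(-3 - o)) + 10 = (1 + (-6 - 2*o)) + 10 = (-5 - 2*o) + 10 = 5 - 2*o)
z = 187 (z = -(5 - 2*96) = -(5 - 192) = -1*(-187) = 187)
1/(V(78, 56) + z) = 1/(33 + 187) = 1/220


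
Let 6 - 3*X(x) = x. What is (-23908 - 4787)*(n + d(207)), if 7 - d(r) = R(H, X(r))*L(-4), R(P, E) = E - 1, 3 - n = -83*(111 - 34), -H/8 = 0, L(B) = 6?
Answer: -195384255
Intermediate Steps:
H = 0 (H = -8*0 = 0)
X(x) = 2 - x/3
n = 6394 (n = 3 - (-83)*(111 - 34) = 3 - (-83)*77 = 3 - 1*(-6391) = 3 + 6391 = 6394)
R(P, E) = -1 + E
d(r) = 1 + 2*r (d(r) = 7 - (-1 + (2 - r/3))*6 = 7 - (1 - r/3)*6 = 7 - (6 - 2*r) = 7 + (-6 + 2*r) = 1 + 2*r)
(-23908 - 4787)*(n + d(207)) = (-23908 - 4787)*(6394 + (1 + 2*207)) = -28695*(6394 + (1 + 414)) = -28695*(6394 + 415) = -28695*6809 = -195384255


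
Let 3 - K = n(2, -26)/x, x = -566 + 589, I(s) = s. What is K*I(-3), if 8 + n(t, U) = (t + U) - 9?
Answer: -330/23 ≈ -14.348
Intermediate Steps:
x = 23
n(t, U) = -17 + U + t (n(t, U) = -8 + ((t + U) - 9) = -8 + ((U + t) - 9) = -8 + (-9 + U + t) = -17 + U + t)
K = 110/23 (K = 3 - (-17 - 26 + 2)/23 = 3 - (-41)/23 = 3 - 1*(-41/23) = 3 + 41/23 = 110/23 ≈ 4.7826)
K*I(-3) = (110/23)*(-3) = -330/23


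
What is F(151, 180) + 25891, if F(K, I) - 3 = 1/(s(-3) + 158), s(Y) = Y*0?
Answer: 4091253/158 ≈ 25894.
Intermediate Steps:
s(Y) = 0
F(K, I) = 475/158 (F(K, I) = 3 + 1/(0 + 158) = 3 + 1/158 = 475/158)
F(151, 180) + 25891 = 475/158 + 25891 = 4091253/158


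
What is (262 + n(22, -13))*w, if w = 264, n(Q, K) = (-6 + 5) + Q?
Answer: 74712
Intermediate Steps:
n(Q, K) = -1 + Q
(262 + n(22, -13))*w = (262 + (-1 + 22))*264 = (262 + 21)*264 = 283*264 = 74712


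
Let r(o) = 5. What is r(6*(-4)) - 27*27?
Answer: -724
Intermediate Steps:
r(6*(-4)) - 27*27 = 5 - 27*27 = 5 - 729 = -724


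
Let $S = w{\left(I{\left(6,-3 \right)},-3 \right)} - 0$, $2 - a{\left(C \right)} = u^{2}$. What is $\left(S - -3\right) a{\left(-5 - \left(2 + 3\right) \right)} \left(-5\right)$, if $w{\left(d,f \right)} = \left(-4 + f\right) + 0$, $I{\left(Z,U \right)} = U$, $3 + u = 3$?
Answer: $40$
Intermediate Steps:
$u = 0$ ($u = -3 + 3 = 0$)
$w{\left(d,f \right)} = -4 + f$
$a{\left(C \right)} = 2$ ($a{\left(C \right)} = 2 - 0^{2} = 2 - 0 = 2 + 0 = 2$)
$S = -7$ ($S = \left(-4 - 3\right) - 0 = -7 + 0 = -7$)
$\left(S - -3\right) a{\left(-5 - \left(2 + 3\right) \right)} \left(-5\right) = \left(-7 - -3\right) 2 \left(-5\right) = \left(-7 + 3\right) 2 \left(-5\right) = \left(-4\right) 2 \left(-5\right) = \left(-8\right) \left(-5\right) = 40$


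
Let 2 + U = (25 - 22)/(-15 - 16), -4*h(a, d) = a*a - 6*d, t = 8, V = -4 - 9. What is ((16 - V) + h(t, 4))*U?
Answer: -1235/31 ≈ -39.839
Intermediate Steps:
V = -13
h(a, d) = -a**2/4 + 3*d/2 (h(a, d) = -(a*a - 6*d)/4 = -(a**2 - 6*d)/4 = -a**2/4 + 3*d/2)
U = -65/31 (U = -2 + (25 - 22)/(-15 - 16) = -2 + 3/(-31) = -2 + 3*(-1/31) = -2 - 3/31 = -65/31 ≈ -2.0968)
((16 - V) + h(t, 4))*U = ((16 - 1*(-13)) + (-1/4*8**2 + (3/2)*4))*(-65/31) = ((16 + 13) + (-1/4*64 + 6))*(-65/31) = (29 + (-16 + 6))*(-65/31) = (29 - 10)*(-65/31) = 19*(-65/31) = -1235/31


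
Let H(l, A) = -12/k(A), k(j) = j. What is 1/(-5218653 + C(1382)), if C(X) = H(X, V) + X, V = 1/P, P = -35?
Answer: -1/5216851 ≈ -1.9169e-7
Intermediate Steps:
V = -1/35 (V = 1/(-35) = -1/35 ≈ -0.028571)
H(l, A) = -12/A
C(X) = 420 + X (C(X) = -12/(-1/35) + X = -12*(-35) + X = 420 + X)
1/(-5218653 + C(1382)) = 1/(-5218653 + (420 + 1382)) = 1/(-5218653 + 1802) = 1/(-5216851) = -1/5216851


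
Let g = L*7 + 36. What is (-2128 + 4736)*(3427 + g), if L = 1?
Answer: 9049760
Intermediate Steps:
g = 43 (g = 1*7 + 36 = 7 + 36 = 43)
(-2128 + 4736)*(3427 + g) = (-2128 + 4736)*(3427 + 43) = 2608*3470 = 9049760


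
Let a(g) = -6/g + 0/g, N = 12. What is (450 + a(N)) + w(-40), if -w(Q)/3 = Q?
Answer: 1139/2 ≈ 569.50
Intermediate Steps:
w(Q) = -3*Q
a(g) = -6/g (a(g) = -6/g + 0 = -6/g)
(450 + a(N)) + w(-40) = (450 - 6/12) - 3*(-40) = (450 - 6*1/12) + 120 = (450 - ½) + 120 = 899/2 + 120 = 1139/2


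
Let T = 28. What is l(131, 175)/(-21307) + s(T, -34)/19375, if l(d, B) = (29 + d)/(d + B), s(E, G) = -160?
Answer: -104629072/12632387625 ≈ -0.0082826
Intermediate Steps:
l(d, B) = (29 + d)/(B + d)
l(131, 175)/(-21307) + s(T, -34)/19375 = ((29 + 131)/(175 + 131))/(-21307) - 160/19375 = (160/306)*(-1/21307) - 160*1/19375 = ((1/306)*160)*(-1/21307) - 32/3875 = (80/153)*(-1/21307) - 32/3875 = -80/3259971 - 32/3875 = -104629072/12632387625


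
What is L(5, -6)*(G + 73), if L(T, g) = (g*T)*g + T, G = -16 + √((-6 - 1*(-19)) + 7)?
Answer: 10545 + 370*√5 ≈ 11372.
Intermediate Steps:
G = -16 + 2*√5 (G = -16 + √((-6 + 19) + 7) = -16 + √(13 + 7) = -16 + √20 = -16 + 2*√5 ≈ -11.528)
L(T, g) = T + T*g² (L(T, g) = (T*g)*g + T = T*g² + T = T + T*g²)
L(5, -6)*(G + 73) = (5*(1 + (-6)²))*((-16 + 2*√5) + 73) = (5*(1 + 36))*(57 + 2*√5) = (5*37)*(57 + 2*√5) = 185*(57 + 2*√5) = 10545 + 370*√5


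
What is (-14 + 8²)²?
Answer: 2500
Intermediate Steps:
(-14 + 8²)² = (-14 + 64)² = 50² = 2500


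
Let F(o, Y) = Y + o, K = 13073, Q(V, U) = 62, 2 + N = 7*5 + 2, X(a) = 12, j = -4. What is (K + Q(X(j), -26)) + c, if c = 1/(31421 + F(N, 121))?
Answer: 414763896/31577 ≈ 13135.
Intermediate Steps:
N = 35 (N = -2 + (7*5 + 2) = -2 + (35 + 2) = -2 + 37 = 35)
c = 1/31577 (c = 1/(31421 + (121 + 35)) = 1/(31421 + 156) = 1/31577 ≈ 3.1669e-5)
(K + Q(X(j), -26)) + c = (13073 + 62) + 1/31577 = 13135 + 1/31577 = 414763896/31577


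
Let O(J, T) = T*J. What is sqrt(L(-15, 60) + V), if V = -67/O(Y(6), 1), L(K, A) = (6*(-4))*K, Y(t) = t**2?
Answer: sqrt(12893)/6 ≈ 18.925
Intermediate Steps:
O(J, T) = J*T
L(K, A) = -24*K
V = -67/36 (V = -67/(6**2*1) = -67/(36*1) = -67/36 ≈ -1.8611)
sqrt(L(-15, 60) + V) = sqrt(-24*(-15) - 67/36) = sqrt(360 - 67/36) = sqrt(12893/36) = sqrt(12893)/6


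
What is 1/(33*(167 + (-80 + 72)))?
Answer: 1/5247 ≈ 0.00019059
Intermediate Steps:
1/(33*(167 + (-80 + 72))) = 1/(33*(167 - 8)) = 1/(33*159) = 1/5247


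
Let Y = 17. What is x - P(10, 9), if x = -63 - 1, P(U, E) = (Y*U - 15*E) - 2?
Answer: -97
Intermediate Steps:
P(U, E) = -2 - 15*E + 17*U (P(U, E) = (17*U - 15*E) - 2 = (-15*E + 17*U) - 2 = -2 - 15*E + 17*U)
x = -64
x - P(10, 9) = -64 - (-2 - 15*9 + 17*10) = -64 - (-2 - 135 + 170) = -64 - 1*33 = -64 - 33 = -97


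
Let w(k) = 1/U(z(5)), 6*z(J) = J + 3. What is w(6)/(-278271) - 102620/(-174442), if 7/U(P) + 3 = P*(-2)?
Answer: 299841267967/509692572711 ≈ 0.58828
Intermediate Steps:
z(J) = ½ + J/6 (z(J) = (J + 3)/6 = (3 + J)/6 = ½ + J/6)
U(P) = 7/(-3 - 2*P) (U(P) = 7/(-3 + P*(-2)) = 7/(-3 - 2*P))
w(k) = -17/21 (w(k) = 1/(-7/(3 + 2*(½ + (⅙)*5))) = 1/(-7/(3 + 2*(½ + ⅚))) = 1/(-7/(3 + 2*(4/3))) = 1/(-7/(3 + 8/3)) = 1/(-7/17/3) = 1/(-7*3/17) = 1/(-21/17) = -17/21)
w(6)/(-278271) - 102620/(-174442) = -17/21/(-278271) - 102620/(-174442) = -17/21*(-1/278271) - 102620*(-1/174442) = 17/5843691 + 51310/87221 = 299841267967/509692572711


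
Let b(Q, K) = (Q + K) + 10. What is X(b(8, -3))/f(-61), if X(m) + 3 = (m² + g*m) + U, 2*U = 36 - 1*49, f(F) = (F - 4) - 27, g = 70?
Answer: -2531/184 ≈ -13.755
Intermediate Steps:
f(F) = -31 + F (f(F) = (-4 + F) - 27 = -31 + F)
b(Q, K) = 10 + K + Q (b(Q, K) = (K + Q) + 10 = 10 + K + Q)
U = -13/2 (U = (36 - 1*49)/2 = (36 - 49)/2 = (½)*(-13) = -13/2 ≈ -6.5000)
X(m) = -19/2 + m² + 70*m (X(m) = -3 + ((m² + 70*m) - 13/2) = -3 + (-13/2 + m² + 70*m) = -19/2 + m² + 70*m)
X(b(8, -3))/f(-61) = (-19/2 + (10 - 3 + 8)² + 70*(10 - 3 + 8))/(-31 - 61) = (-19/2 + 15² + 70*15)/(-92) = (-19/2 + 225 + 1050)*(-1/92) = (2531/2)*(-1/92) = -2531/184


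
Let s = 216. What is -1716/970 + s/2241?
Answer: -67334/40255 ≈ -1.6727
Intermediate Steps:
-1716/970 + s/2241 = -1716/970 + 216/2241 = -1716*1/970 + 216*(1/2241) = -858/485 + 8/83 = -67334/40255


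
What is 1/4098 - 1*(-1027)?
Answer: 4208647/4098 ≈ 1027.0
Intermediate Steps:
1/4098 - 1*(-1027) = 1/4098 + 1027 = 4208647/4098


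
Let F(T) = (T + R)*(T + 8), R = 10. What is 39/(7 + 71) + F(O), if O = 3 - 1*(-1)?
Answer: 337/2 ≈ 168.50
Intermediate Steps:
O = 4 (O = 3 + 1 = 4)
F(T) = (8 + T)*(10 + T) (F(T) = (T + 10)*(T + 8) = (10 + T)*(8 + T) = (8 + T)*(10 + T))
39/(7 + 71) + F(O) = 39/(7 + 71) + (80 + 4² + 18*4) = 39/78 + (80 + 16 + 72) = (1/78)*39 + 168 = ½ + 168 = 337/2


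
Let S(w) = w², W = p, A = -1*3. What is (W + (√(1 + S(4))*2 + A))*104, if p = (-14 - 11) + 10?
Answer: -1872 + 208*√17 ≈ -1014.4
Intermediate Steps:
p = -15 (p = -25 + 10 = -15)
A = -3
W = -15
(W + (√(1 + S(4))*2 + A))*104 = (-15 + (√(1 + 4²)*2 - 3))*104 = (-15 + (√(1 + 16)*2 - 3))*104 = (-15 + (√17*2 - 3))*104 = (-15 + (2*√17 - 3))*104 = (-15 + (-3 + 2*√17))*104 = (-18 + 2*√17)*104 = -1872 + 208*√17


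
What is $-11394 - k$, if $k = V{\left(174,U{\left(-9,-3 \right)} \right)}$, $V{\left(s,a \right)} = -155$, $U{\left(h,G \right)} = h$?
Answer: $-11239$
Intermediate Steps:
$k = -155$
$-11394 - k = -11394 - -155 = -11394 + 155 = -11239$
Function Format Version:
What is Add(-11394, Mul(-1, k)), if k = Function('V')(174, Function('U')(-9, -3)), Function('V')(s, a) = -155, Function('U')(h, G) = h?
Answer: -11239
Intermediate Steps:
k = -155
Add(-11394, Mul(-1, k)) = Add(-11394, Mul(-1, -155)) = Add(-11394, 155) = -11239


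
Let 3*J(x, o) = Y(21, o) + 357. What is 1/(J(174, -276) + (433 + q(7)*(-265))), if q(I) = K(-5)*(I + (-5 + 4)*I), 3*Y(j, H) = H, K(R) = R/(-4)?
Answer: 3/1564 ≈ 0.0019182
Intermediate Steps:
K(R) = -R/4 (K(R) = R*(-1/4) = -R/4)
Y(j, H) = H/3
J(x, o) = 119 + o/9 (J(x, o) = (o/3 + 357)/3 = (357 + o/3)/3 = 119 + o/9)
q(I) = 0 (q(I) = (-1/4*(-5))*(I + (-5 + 4)*I) = 5*(I - I)/4 = (5/4)*0 = 0)
1/(J(174, -276) + (433 + q(7)*(-265))) = 1/((119 + (1/9)*(-276)) + (433 + 0*(-265))) = 1/((119 - 92/3) + (433 + 0)) = 1/(265/3 + 433) = 1/(1564/3) = 3/1564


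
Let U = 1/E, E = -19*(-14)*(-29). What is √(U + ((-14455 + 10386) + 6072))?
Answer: √119190101674/7714 ≈ 44.755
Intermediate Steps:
E = -7714 (E = 266*(-29) = -7714)
U = -1/7714 (U = 1/(-7714) = -1/7714 ≈ -0.00012963)
√(U + ((-14455 + 10386) + 6072)) = √(-1/7714 + ((-14455 + 10386) + 6072)) = √(-1/7714 + (-4069 + 6072)) = √(-1/7714 + 2003) = √(15451141/7714) = √119190101674/7714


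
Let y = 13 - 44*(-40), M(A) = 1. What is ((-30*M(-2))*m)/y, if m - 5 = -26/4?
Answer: 5/197 ≈ 0.025381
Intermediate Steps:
y = 1773 (y = 13 + 1760 = 1773)
m = -3/2 (m = 5 - 26/4 = 5 - 26*¼ = 5 - 13/2 = -3/2 ≈ -1.5000)
((-30*M(-2))*m)/y = (-30*1*(-3/2))/1773 = -30*(-3/2)*(1/1773) = 45*(1/1773) = 5/197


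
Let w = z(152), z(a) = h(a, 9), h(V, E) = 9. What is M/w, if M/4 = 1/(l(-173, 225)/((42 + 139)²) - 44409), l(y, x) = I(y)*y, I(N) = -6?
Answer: -131044/13093939899 ≈ -1.0008e-5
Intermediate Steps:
z(a) = 9
l(y, x) = -6*y
w = 9
M = -131044/1454882211 (M = 4/((-6*(-173))/((42 + 139)²) - 44409) = 4/(1038/(181²) - 44409) = 4/(1038/32761 - 44409) = 4/(-1454882211/32761) = 4*(-32761/1454882211) = -131044/1454882211 ≈ -9.0072e-5)
M/w = -131044/1454882211/9 = -131044/1454882211*⅑ = -131044/13093939899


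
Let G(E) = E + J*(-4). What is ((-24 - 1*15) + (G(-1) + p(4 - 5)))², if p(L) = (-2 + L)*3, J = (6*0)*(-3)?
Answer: 2401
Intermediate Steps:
J = 0 (J = 0*(-3) = 0)
p(L) = -6 + 3*L
G(E) = E (G(E) = E + 0*(-4) = E + 0 = E)
((-24 - 1*15) + (G(-1) + p(4 - 5)))² = ((-24 - 1*15) + (-1 + (-6 + 3*(4 - 5))))² = ((-24 - 15) + (-1 + (-6 + 3*(-1))))² = (-39 + (-1 + (-6 - 3)))² = (-39 + (-1 - 9))² = (-39 - 10)² = (-49)² = 2401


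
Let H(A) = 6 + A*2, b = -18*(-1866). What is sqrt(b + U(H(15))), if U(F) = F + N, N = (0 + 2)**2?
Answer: 2*sqrt(8407) ≈ 183.38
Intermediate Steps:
b = 33588
H(A) = 6 + 2*A
N = 4 (N = 2**2 = 4)
U(F) = 4 + F (U(F) = F + 4 = 4 + F)
sqrt(b + U(H(15))) = sqrt(33588 + (4 + (6 + 2*15))) = sqrt(33588 + (4 + (6 + 30))) = sqrt(33588 + (4 + 36)) = sqrt(33588 + 40) = sqrt(33628) = 2*sqrt(8407)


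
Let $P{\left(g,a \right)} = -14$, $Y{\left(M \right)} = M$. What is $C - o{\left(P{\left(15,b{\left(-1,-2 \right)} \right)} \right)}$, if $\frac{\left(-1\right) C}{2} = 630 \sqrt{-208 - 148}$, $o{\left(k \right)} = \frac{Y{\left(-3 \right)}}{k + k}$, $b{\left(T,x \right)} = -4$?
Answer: $- \frac{3}{28} - 2520 i \sqrt{89} \approx -0.10714 - 23774.0 i$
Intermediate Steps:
$o{\left(k \right)} = - \frac{3}{2 k}$ ($o{\left(k \right)} = - \frac{3}{k + k} = - \frac{3}{2 k}$)
$C = - 2520 i \sqrt{89}$ ($C = - 2 \cdot 630 \sqrt{-208 - 148} = - 2 \cdot 630 \sqrt{-356} = - 2 \cdot 630 \cdot 2 i \sqrt{89} = - 2 \cdot 1260 i \sqrt{89} = - 2520 i \sqrt{89} \approx - 23774.0 i$)
$C - o{\left(P{\left(15,b{\left(-1,-2 \right)} \right)} \right)} = - 2520 i \sqrt{89} - - \frac{3}{2 \left(-14\right)} = - 2520 i \sqrt{89} - \left(- \frac{3}{2}\right) \left(- \frac{1}{14}\right) = - 2520 i \sqrt{89} - \frac{3}{28} = - \frac{3}{28} - 2520 i \sqrt{89}$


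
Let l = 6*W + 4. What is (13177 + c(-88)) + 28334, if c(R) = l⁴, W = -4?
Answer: 201511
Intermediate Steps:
l = -20 (l = 6*(-4) + 4 = -24 + 4 = -20)
c(R) = 160000 (c(R) = (-20)⁴ = 160000)
(13177 + c(-88)) + 28334 = (13177 + 160000) + 28334 = 173177 + 28334 = 201511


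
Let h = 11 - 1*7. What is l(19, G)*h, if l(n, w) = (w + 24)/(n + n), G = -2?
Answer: 44/19 ≈ 2.3158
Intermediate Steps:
l(n, w) = (24 + w)/(2*n) (l(n, w) = (24 + w)/((2*n)) = (24 + w)*(1/(2*n)) = (24 + w)/(2*n))
h = 4 (h = 11 - 7 = 4)
l(19, G)*h = ((½)*(24 - 2)/19)*4 = ((½)*(1/19)*22)*4 = (11/19)*4 = 44/19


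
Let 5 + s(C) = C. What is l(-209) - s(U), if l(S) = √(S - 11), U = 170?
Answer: -165 + 2*I*√55 ≈ -165.0 + 14.832*I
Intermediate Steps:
l(S) = √(-11 + S)
s(C) = -5 + C
l(-209) - s(U) = √(-11 - 209) - (-5 + 170) = √(-220) - 1*165 = 2*I*√55 - 165 = -165 + 2*I*√55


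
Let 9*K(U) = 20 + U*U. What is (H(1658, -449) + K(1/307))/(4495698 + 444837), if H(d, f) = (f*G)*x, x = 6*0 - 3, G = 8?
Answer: 3047509999/1396921449645 ≈ 0.0021816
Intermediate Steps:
x = -3 (x = 0 - 3 = -3)
K(U) = 20/9 + U**2/9 (K(U) = (20 + U*U)/9 = (20 + U**2)/9 = 20/9 + U**2/9)
H(d, f) = -24*f (H(d, f) = (f*8)*(-3) = (8*f)*(-3) = -24*f)
(H(1658, -449) + K(1/307))/(4495698 + 444837) = (-24*(-449) + (20/9 + (1/307)**2/9))/(4495698 + 444837) = (10776 + (20/9 + (1/307)**2/9))/4940535 = (10776 + (20/9 + (1/9)*(1/94249)))*(1/4940535) = (10776 + (20/9 + 1/848241))*(1/4940535) = (10776 + 628327/282747)*(1/4940535) = (3047509999/282747)*(1/4940535) = 3047509999/1396921449645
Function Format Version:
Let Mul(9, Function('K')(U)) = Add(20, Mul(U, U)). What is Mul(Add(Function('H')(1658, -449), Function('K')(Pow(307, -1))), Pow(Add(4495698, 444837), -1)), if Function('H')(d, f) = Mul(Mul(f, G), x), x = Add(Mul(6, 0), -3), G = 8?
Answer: Rational(3047509999, 1396921449645) ≈ 0.0021816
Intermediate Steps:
x = -3 (x = Add(0, -3) = -3)
Function('K')(U) = Add(Rational(20, 9), Mul(Rational(1, 9), Pow(U, 2))) (Function('K')(U) = Mul(Rational(1, 9), Add(20, Mul(U, U))) = Mul(Rational(1, 9), Add(20, Pow(U, 2))) = Add(Rational(20, 9), Mul(Rational(1, 9), Pow(U, 2))))
Function('H')(d, f) = Mul(-24, f) (Function('H')(d, f) = Mul(Mul(f, 8), -3) = Mul(Mul(8, f), -3) = Mul(-24, f))
Mul(Add(Function('H')(1658, -449), Function('K')(Pow(307, -1))), Pow(Add(4495698, 444837), -1)) = Mul(Add(Mul(-24, -449), Add(Rational(20, 9), Mul(Rational(1, 9), Pow(Pow(307, -1), 2)))), Pow(Add(4495698, 444837), -1)) = Mul(Add(10776, Add(Rational(20, 9), Mul(Rational(1, 9), Pow(Rational(1, 307), 2)))), Pow(4940535, -1)) = Mul(Add(10776, Add(Rational(20, 9), Mul(Rational(1, 9), Rational(1, 94249)))), Rational(1, 4940535)) = Mul(Add(10776, Add(Rational(20, 9), Rational(1, 848241))), Rational(1, 4940535)) = Mul(Add(10776, Rational(628327, 282747)), Rational(1, 4940535)) = Mul(Rational(3047509999, 282747), Rational(1, 4940535)) = Rational(3047509999, 1396921449645)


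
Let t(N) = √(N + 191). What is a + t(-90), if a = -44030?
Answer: -44030 + √101 ≈ -44020.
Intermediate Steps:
t(N) = √(191 + N)
a + t(-90) = -44030 + √(191 - 90) = -44030 + √101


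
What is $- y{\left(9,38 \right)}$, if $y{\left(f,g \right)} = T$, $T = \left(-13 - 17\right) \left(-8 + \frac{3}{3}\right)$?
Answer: $-210$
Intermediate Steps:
$T = 210$ ($T = - 30 \left(-8 + 3 \cdot \frac{1}{3}\right) = - 30 \left(-8 + 1\right) = \left(-30\right) \left(-7\right) = 210$)
$y{\left(f,g \right)} = 210$
$- y{\left(9,38 \right)} = \left(-1\right) 210 = -210$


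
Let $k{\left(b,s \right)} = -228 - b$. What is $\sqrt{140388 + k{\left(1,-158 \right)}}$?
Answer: $\sqrt{140159} \approx 374.38$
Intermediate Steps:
$\sqrt{140388 + k{\left(1,-158 \right)}} = \sqrt{140388 - 229} = \sqrt{140159}$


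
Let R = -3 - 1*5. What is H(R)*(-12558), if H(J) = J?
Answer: 100464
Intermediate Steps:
R = -8 (R = -3 - 5 = -8)
H(R)*(-12558) = -8*(-12558) = 100464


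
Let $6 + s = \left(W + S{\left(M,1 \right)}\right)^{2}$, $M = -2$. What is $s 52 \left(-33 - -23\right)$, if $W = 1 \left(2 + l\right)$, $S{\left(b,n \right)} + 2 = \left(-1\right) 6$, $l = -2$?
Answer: $-30160$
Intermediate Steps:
$S{\left(b,n \right)} = -8$ ($S{\left(b,n \right)} = -2 - 6 = -8$)
$W = 0$ ($W = 1 \left(2 - 2\right) = 1 \cdot 0 = 0$)
$s = 58$ ($s = -6 + \left(0 - 8\right)^{2} = -6 + \left(-8\right)^{2} = -6 + 64 = 58$)
$s 52 \left(-33 - -23\right) = 58 \cdot 52 \left(-33 - -23\right) = 3016 \left(-33 + 23\right) = 3016 \left(-10\right) = -30160$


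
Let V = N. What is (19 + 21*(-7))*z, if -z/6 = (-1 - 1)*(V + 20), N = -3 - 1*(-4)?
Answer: -32256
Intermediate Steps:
N = 1 (N = -3 + 4 = 1)
V = 1
z = 252 (z = -6*(-1 - 1)*(1 + 20) = -(-12)*21 = -6*(-42) = 252)
(19 + 21*(-7))*z = (19 + 21*(-7))*252 = (19 - 147)*252 = -128*252 = -32256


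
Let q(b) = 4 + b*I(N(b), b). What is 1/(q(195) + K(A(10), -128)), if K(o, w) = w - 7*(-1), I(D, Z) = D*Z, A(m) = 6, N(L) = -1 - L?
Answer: -1/7453017 ≈ -1.3417e-7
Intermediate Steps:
q(b) = 4 + b²*(-1 - b) (q(b) = 4 + b*((-1 - b)*b) = 4 + b*(b*(-1 - b)) = 4 + b²*(-1 - b))
K(o, w) = 7 + w (K(o, w) = w + 7 = 7 + w)
1/(q(195) + K(A(10), -128)) = 1/((4 - 1*195² - 1*195³) + (7 - 128)) = 1/((4 - 1*38025 - 1*7414875) - 121) = 1/((4 - 38025 - 7414875) - 121) = 1/(-7452896 - 121) = 1/(-7453017) = -1/7453017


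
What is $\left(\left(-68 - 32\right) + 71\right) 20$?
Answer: $-580$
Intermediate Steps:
$\left(\left(-68 - 32\right) + 71\right) 20 = \left(-100 + 71\right) 20 = \left(-29\right) 20 = -580$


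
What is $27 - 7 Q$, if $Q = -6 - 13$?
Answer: $160$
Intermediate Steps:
$Q = -19$ ($Q = -6 - 13 = -19$)
$27 - 7 Q = 27 - -133 = 27 + 133 = 160$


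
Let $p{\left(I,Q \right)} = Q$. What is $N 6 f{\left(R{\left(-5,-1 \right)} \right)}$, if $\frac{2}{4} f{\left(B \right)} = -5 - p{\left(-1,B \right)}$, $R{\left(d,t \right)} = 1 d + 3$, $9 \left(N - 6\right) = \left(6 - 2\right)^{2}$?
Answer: $-280$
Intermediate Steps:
$N = \frac{70}{9}$ ($N = 6 + \frac{\left(6 - 2\right)^{2}}{9} = 6 + \frac{4^{2}}{9} = 6 + \frac{1}{9} \cdot 16 = 6 + \frac{16}{9} = \frac{70}{9} \approx 7.7778$)
$R{\left(d,t \right)} = 3 + d$ ($R{\left(d,t \right)} = d + 3 = 3 + d$)
$f{\left(B \right)} = -10 - 2 B$ ($f{\left(B \right)} = 2 \left(-5 - B\right) = -10 - 2 B$)
$N 6 f{\left(R{\left(-5,-1 \right)} \right)} = \frac{70}{9} \cdot 6 \left(-10 - 2 \left(3 - 5\right)\right) = \frac{140 \left(-10 - -4\right)}{3} = \frac{140 \left(-10 + 4\right)}{3} = \frac{140}{3} \left(-6\right) = -280$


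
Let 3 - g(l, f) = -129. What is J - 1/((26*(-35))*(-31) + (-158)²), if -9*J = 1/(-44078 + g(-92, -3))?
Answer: -85585/5257765359 ≈ -1.6278e-5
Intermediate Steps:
g(l, f) = 132 (g(l, f) = 3 - 1*(-129) = 3 + 129 = 132)
J = 1/395514 (J = -1/(9*(-44078 + 132)) = -⅑/(-43946) = -⅑*(-1/43946) = 1/395514 ≈ 2.5284e-6)
J - 1/((26*(-35))*(-31) + (-158)²) = 1/395514 - 1/((26*(-35))*(-31) + (-158)²) = 1/395514 - 1/(-910*(-31) + 24964) = 1/395514 - 1/(28210 + 24964) = 1/395514 - 1/53174 = -85585/5257765359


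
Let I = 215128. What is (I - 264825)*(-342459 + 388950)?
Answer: -2310463227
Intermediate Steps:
(I - 264825)*(-342459 + 388950) = (215128 - 264825)*(-342459 + 388950) = -49697*46491 = -2310463227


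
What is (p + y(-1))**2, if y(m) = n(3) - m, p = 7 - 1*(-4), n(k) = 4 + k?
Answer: 361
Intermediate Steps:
p = 11 (p = 7 + 4 = 11)
y(m) = 7 - m (y(m) = (4 + 3) - m = 7 - m)
(p + y(-1))**2 = (11 + (7 - 1*(-1)))**2 = (11 + (7 + 1))**2 = (11 + 8)**2 = 19**2 = 361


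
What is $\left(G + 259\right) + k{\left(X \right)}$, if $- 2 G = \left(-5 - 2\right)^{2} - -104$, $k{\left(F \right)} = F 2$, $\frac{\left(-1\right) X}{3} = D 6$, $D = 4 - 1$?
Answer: $\frac{149}{2} \approx 74.5$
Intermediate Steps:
$D = 3$
$X = -54$ ($X = - 3 \cdot 3 \cdot 6 = \left(-3\right) 18 = -54$)
$k{\left(F \right)} = 2 F$
$G = - \frac{153}{2}$ ($G = - \frac{\left(-5 - 2\right)^{2} - -104}{2} = - \frac{\left(-7\right)^{2} + 104}{2} = - \frac{49 + 104}{2} = \left(- \frac{1}{2}\right) 153 = - \frac{153}{2} \approx -76.5$)
$\left(G + 259\right) + k{\left(X \right)} = \left(- \frac{153}{2} + 259\right) + 2 \left(-54\right) = \frac{365}{2} - 108 = \frac{149}{2}$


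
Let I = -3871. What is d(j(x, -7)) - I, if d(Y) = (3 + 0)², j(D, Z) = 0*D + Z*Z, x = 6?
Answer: 3880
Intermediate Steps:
j(D, Z) = Z² (j(D, Z) = 0 + Z² = Z²)
d(Y) = 9 (d(Y) = 3² = 9)
d(j(x, -7)) - I = 9 - 1*(-3871) = 9 + 3871 = 3880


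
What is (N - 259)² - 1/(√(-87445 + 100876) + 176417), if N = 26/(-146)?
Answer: 11140968384090085007/165854171016682 + 11*√111/31122944458 ≈ 67173.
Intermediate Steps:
N = -13/73 (N = 26*(-1/146) = -13/73 ≈ -0.17808)
(N - 259)² - 1/(√(-87445 + 100876) + 176417) = (-13/73 - 259)² - 1/(√(-87445 + 100876) + 176417) = (-18920/73)² - 1/(√13431 + 176417) = 357966400/5329 - 1/(11*√111 + 176417) = 357966400/5329 - 1/(176417 + 11*√111)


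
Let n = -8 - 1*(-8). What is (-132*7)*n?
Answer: 0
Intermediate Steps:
n = 0 (n = -8 + 8 = 0)
(-132*7)*n = -132*7*0 = -44*21*0 = -924*0 = 0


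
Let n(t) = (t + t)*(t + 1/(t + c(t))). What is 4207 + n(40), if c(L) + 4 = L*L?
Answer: 3029483/409 ≈ 7407.0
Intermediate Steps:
c(L) = -4 + L² (c(L) = -4 + L*L = -4 + L²)
n(t) = 2*t*(t + 1/(-4 + t + t²)) (n(t) = (t + t)*(t + 1/(t + (-4 + t²))) = (2*t)*(t + 1/(-4 + t + t²)) = 2*t*(t + 1/(-4 + t + t²)))
4207 + n(40) = 4207 + 2*40*(1 + 40² + 40*(-4 + 40²))/(-4 + 40 + 40²) = 4207 + 2*40*(1 + 1600 + 40*(-4 + 1600))/(-4 + 40 + 1600) = 4207 + 2*40*(1 + 1600 + 40*1596)/1636 = 4207 + 2*40*(1/1636)*(1 + 1600 + 63840) = 4207 + 2*40*(1/1636)*65441 = 4207 + 1308820/409 = 3029483/409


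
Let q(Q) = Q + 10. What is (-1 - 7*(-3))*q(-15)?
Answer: -100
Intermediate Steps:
q(Q) = 10 + Q
(-1 - 7*(-3))*q(-15) = (-1 - 7*(-3))*(10 - 15) = (-1 + 21)*(-5) = 20*(-5) = -100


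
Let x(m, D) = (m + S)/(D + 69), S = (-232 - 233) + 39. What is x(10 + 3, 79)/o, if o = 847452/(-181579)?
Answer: 74992127/125422896 ≈ 0.59791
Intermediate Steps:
S = -426 (S = -465 + 39 = -426)
o = -847452/181579 (o = 847452*(-1/181579) = -847452/181579 ≈ -4.6671)
x(m, D) = (-426 + m)/(69 + D) (x(m, D) = (m - 426)/(D + 69) = (-426 + m)/(69 + D))
x(10 + 3, 79)/o = ((-426 + (10 + 3))/(69 + 79))/(-847452/181579) = ((-426 + 13)/148)*(-181579/847452) = ((1/148)*(-413))*(-181579/847452) = -413/148*(-181579/847452) = 74992127/125422896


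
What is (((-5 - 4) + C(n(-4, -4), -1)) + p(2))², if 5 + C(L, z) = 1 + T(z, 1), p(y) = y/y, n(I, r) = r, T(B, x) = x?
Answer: 121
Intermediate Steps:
p(y) = 1
C(L, z) = -3 (C(L, z) = -5 + (1 + 1) = -5 + 2 = -3)
(((-5 - 4) + C(n(-4, -4), -1)) + p(2))² = (((-5 - 4) - 3) + 1)² = ((-9 - 3) + 1)² = (-12 + 1)² = (-11)² = 121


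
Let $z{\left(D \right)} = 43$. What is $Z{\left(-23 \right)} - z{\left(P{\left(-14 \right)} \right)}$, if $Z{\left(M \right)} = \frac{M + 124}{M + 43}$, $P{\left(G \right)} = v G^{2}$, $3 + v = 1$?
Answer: $- \frac{759}{20} \approx -37.95$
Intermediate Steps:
$v = -2$ ($v = -3 + 1 = -2$)
$P{\left(G \right)} = - 2 G^{2}$
$Z{\left(M \right)} = \frac{124 + M}{43 + M}$
$Z{\left(-23 \right)} - z{\left(P{\left(-14 \right)} \right)} = \frac{124 - 23}{43 - 23} - 43 = \frac{1}{20} \cdot 101 - 43 = \frac{101}{20} - 43 = - \frac{759}{20}$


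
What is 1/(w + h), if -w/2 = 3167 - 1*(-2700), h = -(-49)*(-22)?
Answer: -1/12812 ≈ -7.8052e-5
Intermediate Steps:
h = -1078 (h = -49*22 = -1078)
w = -11734 (w = -2*(3167 - 1*(-2700)) = -2*(3167 + 2700) = -2*5867 = -11734)
1/(w + h) = 1/(-11734 - 1078) = 1/(-12812) = -1/12812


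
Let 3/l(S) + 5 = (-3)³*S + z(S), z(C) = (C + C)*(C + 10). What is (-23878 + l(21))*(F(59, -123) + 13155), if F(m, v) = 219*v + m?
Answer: 239204748451/730 ≈ 3.2768e+8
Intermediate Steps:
F(m, v) = m + 219*v
z(C) = 2*C*(10 + C) (z(C) = (2*C)*(10 + C) = 2*C*(10 + C))
l(S) = 3/(-5 - 27*S + 2*S*(10 + S)) (l(S) = 3/(-5 + ((-3)³*S + 2*S*(10 + S))) = 3/(-5 + (-27*S + 2*S*(10 + S))) = 3/(-5 - 27*S + 2*S*(10 + S)))
(-23878 + l(21))*(F(59, -123) + 13155) = (-23878 + 3/(-5 - 7*21 + 2*21²))*((59 + 219*(-123)) + 13155) = (-23878 + 3/(-5 - 147 + 2*441))*((59 - 26937) + 13155) = (-23878 + 3/(-5 - 147 + 882))*(-26878 + 13155) = (-23878 + 3/730)*(-13723) = -17430937/730*(-13723) = 239204748451/730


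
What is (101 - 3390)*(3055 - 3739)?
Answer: 2249676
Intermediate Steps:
(101 - 3390)*(3055 - 3739) = -3289*(-684) = 2249676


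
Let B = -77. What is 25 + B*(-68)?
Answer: 5261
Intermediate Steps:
25 + B*(-68) = 25 - 77*(-68) = 25 + 5236 = 5261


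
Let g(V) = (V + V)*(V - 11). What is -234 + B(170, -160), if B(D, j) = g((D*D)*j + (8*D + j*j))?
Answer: 42265654657846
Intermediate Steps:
g(V) = 2*V*(-11 + V) (g(V) = (2*V)*(-11 + V) = 2*V*(-11 + V))
B(D, j) = 2*(j² + 8*D + j*D²)*(-11 + j² + 8*D + j*D²) (B(D, j) = 2*((D*D)*j + (8*D + j*j))*(-11 + ((D*D)*j + (8*D + j*j))) = 2*(D²*j + (8*D + j²))*(-11 + (D²*j + (8*D + j²))) = 2*(j*D² + (j² + 8*D))*(-11 + (j*D² + (j² + 8*D))) = 2*(j² + 8*D + j*D²)*(-11 + (j² + 8*D + j*D²)) = 2*(j² + 8*D + j*D²)*(-11 + j² + 8*D + j*D²))
-234 + B(170, -160) = -234 + 2*((-160)² + 8*170 - 160*170²)*(-11 + (-160)² + 8*170 - 160*170²) = -234 + 2*(25600 + 1360 - 160*28900)*(-11 + 25600 + 1360 - 160*28900) = -234 + 2*(25600 + 1360 - 4624000)*(-11 + 25600 + 1360 - 4624000) = -234 + 2*(-4597040)*(-4597051) = -234 + 42265654658080 = 42265654657846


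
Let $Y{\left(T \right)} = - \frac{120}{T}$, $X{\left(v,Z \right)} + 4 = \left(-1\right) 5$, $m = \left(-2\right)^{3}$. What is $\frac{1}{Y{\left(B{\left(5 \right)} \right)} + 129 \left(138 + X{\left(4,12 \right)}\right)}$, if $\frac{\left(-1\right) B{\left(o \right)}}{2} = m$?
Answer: $\frac{2}{33267} \approx 6.012 \cdot 10^{-5}$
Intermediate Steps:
$m = -8$
$X{\left(v,Z \right)} = -9$ ($X{\left(v,Z \right)} = -4 - 5 = -9$)
$B{\left(o \right)} = 16$ ($B{\left(o \right)} = \left(-2\right) \left(-8\right) = 16$)
$\frac{1}{Y{\left(B{\left(5 \right)} \right)} + 129 \left(138 + X{\left(4,12 \right)}\right)} = \frac{1}{- \frac{120}{16} + 129 \left(138 - 9\right)} = \frac{1}{\left(-120\right) \frac{1}{16} + 129 \cdot 129} = \frac{1}{- \frac{15}{2} + 16641} = \frac{1}{\frac{33267}{2}} = \frac{2}{33267}$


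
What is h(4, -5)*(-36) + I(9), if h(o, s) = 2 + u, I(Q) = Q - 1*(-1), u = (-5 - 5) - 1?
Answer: 334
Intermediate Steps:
u = -11 (u = -10 - 1 = -11)
I(Q) = 1 + Q (I(Q) = Q + 1 = 1 + Q)
h(o, s) = -9 (h(o, s) = 2 - 11 = -9)
h(4, -5)*(-36) + I(9) = -9*(-36) + (1 + 9) = 324 + 10 = 334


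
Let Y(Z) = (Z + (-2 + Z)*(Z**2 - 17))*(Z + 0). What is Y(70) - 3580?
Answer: 23244400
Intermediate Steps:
Y(Z) = Z*(Z + (-17 + Z**2)*(-2 + Z)) (Y(Z) = (Z + (-2 + Z)*(-17 + Z**2))*Z = (Z + (-17 + Z**2)*(-2 + Z))*Z = Z*(Z + (-17 + Z**2)*(-2 + Z)))
Y(70) - 3580 = 70*(34 + 70**3 - 16*70 - 2*70**2) - 3580 = 70*(34 + 343000 - 1120 - 2*4900) - 3580 = 70*(34 + 343000 - 1120 - 9800) - 3580 = 70*332114 - 3580 = 23247980 - 3580 = 23244400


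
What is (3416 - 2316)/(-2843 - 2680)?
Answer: -1100/5523 ≈ -0.19917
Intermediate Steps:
(3416 - 2316)/(-2843 - 2680) = 1100/(-5523) = 1100*(-1/5523) = -1100/5523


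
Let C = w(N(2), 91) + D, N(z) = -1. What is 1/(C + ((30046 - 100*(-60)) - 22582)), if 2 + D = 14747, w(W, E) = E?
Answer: 1/28300 ≈ 3.5336e-5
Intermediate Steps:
D = 14745 (D = -2 + 14747 = 14745)
C = 14836 (C = 91 + 14745 = 14836)
1/(C + ((30046 - 100*(-60)) - 22582)) = 1/(14836 + ((30046 - 100*(-60)) - 22582)) = 1/(14836 + ((30046 + 6000) - 22582)) = 1/(14836 + (36046 - 22582)) = 1/(14836 + 13464) = 1/28300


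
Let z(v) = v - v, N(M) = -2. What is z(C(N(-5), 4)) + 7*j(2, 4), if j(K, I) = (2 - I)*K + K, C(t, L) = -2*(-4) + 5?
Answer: -14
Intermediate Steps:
C(t, L) = 13 (C(t, L) = 8 + 5 = 13)
z(v) = 0
j(K, I) = K + K*(2 - I) (j(K, I) = K*(2 - I) + K = K + K*(2 - I))
z(C(N(-5), 4)) + 7*j(2, 4) = 0 + 7*(2*(3 - 1*4)) = 0 + 7*(2*(3 - 4)) = 0 + 7*(2*(-1)) = 0 + 7*(-2) = 0 - 14 = -14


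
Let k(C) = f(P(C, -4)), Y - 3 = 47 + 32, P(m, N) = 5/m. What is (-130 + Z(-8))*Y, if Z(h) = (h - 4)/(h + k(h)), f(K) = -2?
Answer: -52808/5 ≈ -10562.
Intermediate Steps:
Y = 82 (Y = 3 + (47 + 32) = 3 + 79 = 82)
k(C) = -2
Z(h) = (-4 + h)/(-2 + h) (Z(h) = (h - 4)/(h - 2) = (-4 + h)/(-2 + h))
(-130 + Z(-8))*Y = (-130 + (-4 - 8)/(-2 - 8))*82 = (-130 - 12/(-10))*82 = (-130 - ⅒*(-12))*82 = (-130 + 6/5)*82 = -644/5*82 = -52808/5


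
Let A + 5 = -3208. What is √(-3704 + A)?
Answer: I*√6917 ≈ 83.168*I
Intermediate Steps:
A = -3213 (A = -5 - 3208 = -3213)
√(-3704 + A) = √(-3704 - 3213) = √(-6917) = I*√6917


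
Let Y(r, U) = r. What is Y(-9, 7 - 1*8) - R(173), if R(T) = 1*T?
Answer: -182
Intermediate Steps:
R(T) = T
Y(-9, 7 - 1*8) - R(173) = -9 - 1*173 = -9 - 173 = -182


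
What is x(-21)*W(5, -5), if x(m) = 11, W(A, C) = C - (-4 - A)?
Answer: 44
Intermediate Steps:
W(A, C) = 4 + A + C (W(A, C) = C + (4 + A) = 4 + A + C)
x(-21)*W(5, -5) = 11*(4 + 5 - 5) = 11*4 = 44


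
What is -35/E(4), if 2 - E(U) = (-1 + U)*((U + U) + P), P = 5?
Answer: 35/37 ≈ 0.94595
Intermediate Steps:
E(U) = 2 - (-1 + U)*(5 + 2*U) (E(U) = 2 - (-1 + U)*((U + U) + 5) = 2 - (-1 + U)*(2*U + 5) = 2 - (-1 + U)*(5 + 2*U))
-35/E(4) = -35/(7 - 3*4 - 2*4²) = -35/(7 - 12 - 2*16) = -35/(7 - 12 - 32) = -35/(-37) = -35*(-1/37) = 35/37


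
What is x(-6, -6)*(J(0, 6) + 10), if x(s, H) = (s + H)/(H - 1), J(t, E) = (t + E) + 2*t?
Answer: 192/7 ≈ 27.429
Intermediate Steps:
J(t, E) = E + 3*t (J(t, E) = (E + t) + 2*t = E + 3*t)
x(s, H) = (H + s)/(-1 + H)
x(-6, -6)*(J(0, 6) + 10) = ((-6 - 6)/(-1 - 6))*((6 + 3*0) + 10) = (-12/(-7))*((6 + 0) + 10) = (-⅐*(-12))*(6 + 10) = (12/7)*16 = 192/7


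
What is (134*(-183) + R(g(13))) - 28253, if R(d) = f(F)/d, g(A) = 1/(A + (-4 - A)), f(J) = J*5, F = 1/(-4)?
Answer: -52770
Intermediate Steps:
F = -¼ (F = 1*(-¼) = -¼ ≈ -0.25000)
f(J) = 5*J
g(A) = -¼ (g(A) = 1/(-4) = -¼)
R(d) = -5/(4*d) (R(d) = (5*(-¼))/d = -5/(4*d))
(134*(-183) + R(g(13))) - 28253 = (134*(-183) - 5/(4*(-¼))) - 28253 = (-24522 - 5/4*(-4)) - 28253 = (-24522 + 5) - 28253 = -24517 - 28253 = -52770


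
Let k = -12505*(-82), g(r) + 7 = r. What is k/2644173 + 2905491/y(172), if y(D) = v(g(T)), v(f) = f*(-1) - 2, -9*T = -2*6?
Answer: 23047873841339/29085903 ≈ 7.9241e+5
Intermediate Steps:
T = 4/3 (T = -(-2)*6/9 = -⅑*(-12) = 4/3 ≈ 1.3333)
g(r) = -7 + r
v(f) = -2 - f (v(f) = -f - 2 = -2 - f)
y(D) = 11/3 (y(D) = -2 - (-7 + 4/3) = -2 - 1*(-17/3) = -2 + 17/3 = 11/3)
k = 1025410
k/2644173 + 2905491/y(172) = 1025410/2644173 + 2905491/(11/3) = 1025410*(1/2644173) + 2905491*(3/11) = 1025410/2644173 + 8716473/11 = 23047873841339/29085903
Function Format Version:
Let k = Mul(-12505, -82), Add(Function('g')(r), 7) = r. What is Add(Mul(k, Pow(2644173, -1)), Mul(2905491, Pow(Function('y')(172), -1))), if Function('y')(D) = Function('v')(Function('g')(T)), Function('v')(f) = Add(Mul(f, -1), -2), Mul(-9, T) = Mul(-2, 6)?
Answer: Rational(23047873841339, 29085903) ≈ 7.9241e+5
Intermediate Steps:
T = Rational(4, 3) (T = Mul(Rational(-1, 9), Mul(-2, 6)) = Mul(Rational(-1, 9), -12) = Rational(4, 3) ≈ 1.3333)
Function('g')(r) = Add(-7, r)
Function('v')(f) = Add(-2, Mul(-1, f)) (Function('v')(f) = Add(Mul(-1, f), -2) = Add(-2, Mul(-1, f)))
Function('y')(D) = Rational(11, 3) (Function('y')(D) = Add(-2, Mul(-1, Add(-7, Rational(4, 3)))) = Add(-2, Mul(-1, Rational(-17, 3))) = Add(-2, Rational(17, 3)) = Rational(11, 3))
k = 1025410
Add(Mul(k, Pow(2644173, -1)), Mul(2905491, Pow(Function('y')(172), -1))) = Add(Mul(1025410, Pow(2644173, -1)), Mul(2905491, Pow(Rational(11, 3), -1))) = Add(Mul(1025410, Rational(1, 2644173)), Mul(2905491, Rational(3, 11))) = Add(Rational(1025410, 2644173), Rational(8716473, 11)) = Rational(23047873841339, 29085903)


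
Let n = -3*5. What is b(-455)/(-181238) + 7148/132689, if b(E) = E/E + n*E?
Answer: 194877055/12024144491 ≈ 0.016207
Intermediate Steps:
n = -15
b(E) = 1 - 15*E (b(E) = E/E - 15*E = 1 - 15*E)
b(-455)/(-181238) + 7148/132689 = (1 - 15*(-455))/(-181238) + 7148/132689 = (1 + 6825)*(-1/181238) + 7148*(1/132689) = 6826*(-1/181238) + 7148/132689 = -3413/90619 + 7148/132689 = 194877055/12024144491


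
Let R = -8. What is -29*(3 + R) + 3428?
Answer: 3573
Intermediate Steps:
-29*(3 + R) + 3428 = -29*(3 - 8) + 3428 = -29*(-5) + 3428 = 145 + 3428 = 3573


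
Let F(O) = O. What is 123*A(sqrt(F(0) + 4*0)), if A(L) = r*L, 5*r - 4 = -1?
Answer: 0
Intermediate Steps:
r = 3/5 (r = 4/5 + (1/5)*(-1) = 4/5 - 1/5 = 3/5 ≈ 0.60000)
A(L) = 3*L/5
123*A(sqrt(F(0) + 4*0)) = 123*(3*sqrt(0 + 4*0)/5) = 123*(3*sqrt(0 + 0)/5) = 123*(3*sqrt(0)/5) = 123*((3/5)*0) = 123*0 = 0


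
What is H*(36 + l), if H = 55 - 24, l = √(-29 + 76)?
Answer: 1116 + 31*√47 ≈ 1328.5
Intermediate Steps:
l = √47 ≈ 6.8557
H = 31
H*(36 + l) = 31*(36 + √47) = 1116 + 31*√47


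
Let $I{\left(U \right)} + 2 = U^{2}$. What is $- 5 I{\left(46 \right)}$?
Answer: $-10570$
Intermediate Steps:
$I{\left(U \right)} = -2 + U^{2}$
$- 5 I{\left(46 \right)} = - 5 \left(-2 + 46^{2}\right) = - 5 \left(-2 + 2116\right) = \left(-5\right) 2114 = -10570$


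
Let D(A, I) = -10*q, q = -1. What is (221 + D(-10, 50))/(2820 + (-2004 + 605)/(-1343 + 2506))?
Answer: 38379/468323 ≈ 0.081950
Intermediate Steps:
D(A, I) = 10 (D(A, I) = -10*(-1) = 10)
(221 + D(-10, 50))/(2820 + (-2004 + 605)/(-1343 + 2506)) = (221 + 10)/(2820 + (-2004 + 605)/(-1343 + 2506)) = 231/(2820 - 1399/1163) = 231/(3278261/1163) = 231*(1163/3278261) = 38379/468323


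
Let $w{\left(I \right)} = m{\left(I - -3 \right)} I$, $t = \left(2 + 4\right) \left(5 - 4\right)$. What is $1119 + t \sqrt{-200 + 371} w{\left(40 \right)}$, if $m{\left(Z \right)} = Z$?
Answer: $1119 + 30960 \sqrt{19} \approx 1.3607 \cdot 10^{5}$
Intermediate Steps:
$t = 6$ ($t = 6 \cdot 1 = 6$)
$w{\left(I \right)} = I \left(3 + I\right)$ ($w{\left(I \right)} = \left(I - -3\right) I = \left(I + 3\right) I = \left(3 + I\right) I = I \left(3 + I\right)$)
$1119 + t \sqrt{-200 + 371} w{\left(40 \right)} = 1119 + 6 \sqrt{-200 + 371} \cdot 40 \left(3 + 40\right) = 1119 + 6 \sqrt{171} \cdot 40 \cdot 43 = 1119 + 6 \cdot 3 \sqrt{19} \cdot 1720 = 1119 + 18 \sqrt{19} \cdot 1720 = 1119 + 30960 \sqrt{19}$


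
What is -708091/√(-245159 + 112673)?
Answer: 708091*I*√132486/132486 ≈ 1945.4*I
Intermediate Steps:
-708091/√(-245159 + 112673) = -708091*(-I*√132486/132486) = -(-708091)*I*√132486/132486 = 708091*I*√132486/132486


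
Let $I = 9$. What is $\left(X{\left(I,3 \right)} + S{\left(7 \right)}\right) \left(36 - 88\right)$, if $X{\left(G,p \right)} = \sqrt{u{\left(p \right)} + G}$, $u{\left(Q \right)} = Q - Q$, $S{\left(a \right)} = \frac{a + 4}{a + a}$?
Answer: $- \frac{1378}{7} \approx -196.86$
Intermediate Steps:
$S{\left(a \right)} = \frac{4 + a}{2 a}$
$u{\left(Q \right)} = 0$
$X{\left(G,p \right)} = \sqrt{G}$ ($X{\left(G,p \right)} = \sqrt{0 + G} = \sqrt{G}$)
$\left(X{\left(I,3 \right)} + S{\left(7 \right)}\right) \left(36 - 88\right) = \left(\sqrt{9} + \frac{4 + 7}{2 \cdot 7}\right) \left(36 - 88\right) = \left(3 + \frac{1}{2} \cdot \frac{1}{7} \cdot 11\right) \left(-52\right) = \left(3 + \frac{11}{14}\right) \left(-52\right) = \frac{53}{14} \left(-52\right) = - \frac{1378}{7}$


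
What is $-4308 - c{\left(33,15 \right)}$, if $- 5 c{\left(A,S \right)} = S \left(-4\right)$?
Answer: $-4320$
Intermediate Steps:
$c{\left(A,S \right)} = \frac{4 S}{5}$ ($c{\left(A,S \right)} = - \frac{S \left(-4\right)}{5} = - \frac{\left(-4\right) S}{5} = \frac{4 S}{5}$)
$-4308 - c{\left(33,15 \right)} = -4308 - \frac{4}{5} \cdot 15 = -4308 - 12 = -4320$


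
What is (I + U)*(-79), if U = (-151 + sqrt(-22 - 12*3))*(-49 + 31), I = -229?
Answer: -196631 + 1422*I*sqrt(58) ≈ -1.9663e+5 + 10830.0*I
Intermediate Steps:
U = 2718 - 18*I*sqrt(58) (U = (-151 + sqrt(-22 - 36))*(-18) = (-151 + sqrt(-58))*(-18) = (-151 + I*sqrt(58))*(-18) = 2718 - 18*I*sqrt(58) ≈ 2718.0 - 137.08*I)
(I + U)*(-79) = (-229 + (2718 - 18*I*sqrt(58)))*(-79) = (2489 - 18*I*sqrt(58))*(-79) = -196631 + 1422*I*sqrt(58)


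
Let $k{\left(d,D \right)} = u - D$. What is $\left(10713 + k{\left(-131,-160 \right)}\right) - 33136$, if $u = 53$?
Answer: $-22210$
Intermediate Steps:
$k{\left(d,D \right)} = 53 - D$
$\left(10713 + k{\left(-131,-160 \right)}\right) - 33136 = \left(10713 + \left(53 - -160\right)\right) - 33136 = \left(10713 + \left(53 + 160\right)\right) - 33136 = \left(10713 + 213\right) - 33136 = 10926 - 33136 = -22210$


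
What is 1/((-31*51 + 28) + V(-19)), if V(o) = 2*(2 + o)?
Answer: -1/1587 ≈ -0.00063012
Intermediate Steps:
V(o) = 4 + 2*o
1/((-31*51 + 28) + V(-19)) = 1/((-31*51 + 28) + (4 + 2*(-19))) = 1/((-1581 + 28) + (4 - 38)) = 1/(-1553 - 34) = 1/(-1587) = -1/1587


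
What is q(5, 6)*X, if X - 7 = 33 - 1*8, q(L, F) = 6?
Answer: 192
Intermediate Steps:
X = 32 (X = 7 + (33 - 1*8) = 7 + (33 - 8) = 7 + 25 = 32)
q(5, 6)*X = 6*32 = 192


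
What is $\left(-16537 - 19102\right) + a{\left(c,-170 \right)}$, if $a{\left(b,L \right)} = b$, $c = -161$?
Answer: $-35800$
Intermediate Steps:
$\left(-16537 - 19102\right) + a{\left(c,-170 \right)} = \left(-16537 - 19102\right) - 161 = -35639 - 161 = -35800$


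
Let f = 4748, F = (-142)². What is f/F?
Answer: 1187/5041 ≈ 0.23547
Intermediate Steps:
F = 20164
f/F = 4748/20164 = 4748*(1/20164) = 1187/5041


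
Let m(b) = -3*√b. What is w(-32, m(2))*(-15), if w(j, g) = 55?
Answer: -825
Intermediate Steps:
w(-32, m(2))*(-15) = 55*(-15) = -825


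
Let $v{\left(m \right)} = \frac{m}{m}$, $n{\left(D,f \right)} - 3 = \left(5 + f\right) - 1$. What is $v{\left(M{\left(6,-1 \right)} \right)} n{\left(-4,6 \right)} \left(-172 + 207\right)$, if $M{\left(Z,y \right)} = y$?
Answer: $455$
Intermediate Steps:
$n{\left(D,f \right)} = 7 + f$ ($n{\left(D,f \right)} = 3 + \left(\left(5 + f\right) - 1\right) = 3 + \left(4 + f\right) = 7 + f$)
$v{\left(m \right)} = 1$
$v{\left(M{\left(6,-1 \right)} \right)} n{\left(-4,6 \right)} \left(-172 + 207\right) = 1 \left(7 + 6\right) \left(-172 + 207\right) = 1 \cdot 13 \cdot 35 = 1 \cdot 455 = 455$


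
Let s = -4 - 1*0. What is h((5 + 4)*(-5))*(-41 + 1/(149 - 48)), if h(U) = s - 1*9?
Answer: 53820/101 ≈ 532.87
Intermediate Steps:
s = -4 (s = -4 + 0 = -4)
h(U) = -13 (h(U) = -4 - 1*9 = -4 - 9 = -13)
h((5 + 4)*(-5))*(-41 + 1/(149 - 48)) = -13*(-41 + 1/(149 - 48)) = -13*(-41 + 1/101) = -13*(-4140/101) = 53820/101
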